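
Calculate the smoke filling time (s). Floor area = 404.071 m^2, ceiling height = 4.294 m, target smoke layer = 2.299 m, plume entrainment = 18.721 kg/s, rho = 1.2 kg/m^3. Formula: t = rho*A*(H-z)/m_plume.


H - z = 1.995 m
t = 1.2 * 404.071 * 1.995 / 18.721 = 51.672 s

51.672 s


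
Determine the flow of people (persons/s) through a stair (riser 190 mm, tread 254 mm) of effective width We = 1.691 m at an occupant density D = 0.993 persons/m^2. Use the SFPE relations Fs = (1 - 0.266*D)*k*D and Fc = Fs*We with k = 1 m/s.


1 - 0.266*D = 1 - 0.266*0.993 = 0.73586
Fs = 0.73586 * 1 * 0.993 = 0.73071 persons/(s*m)
Fc = 0.73071 * 1.691 = 1.2356 persons/s

1.2356 persons/s


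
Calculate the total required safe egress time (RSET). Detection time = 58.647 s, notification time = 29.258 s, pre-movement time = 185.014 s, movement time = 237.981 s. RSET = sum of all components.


Total = 58.647 + 29.258 + 185.014 + 237.981 = 510.9 s

510.9 s


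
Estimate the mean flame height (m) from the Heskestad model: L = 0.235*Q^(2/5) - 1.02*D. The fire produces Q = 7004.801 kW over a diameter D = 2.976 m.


Q^(2/5) = 34.527
0.235 * Q^(2/5) = 8.1138
1.02 * D = 3.0355
L = 5.0783 m

5.0783 m


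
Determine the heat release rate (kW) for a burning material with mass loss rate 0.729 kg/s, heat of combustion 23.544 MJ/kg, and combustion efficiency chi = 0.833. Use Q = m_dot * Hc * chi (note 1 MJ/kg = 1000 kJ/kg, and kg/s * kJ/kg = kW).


Hc = 23.544 MJ/kg = 23.544 * 1000 kJ/kg = 23544 kJ/kg
Q = 0.729 kg/s * 23544 kJ/kg * 0.833 = 14297 kW

14297 kW


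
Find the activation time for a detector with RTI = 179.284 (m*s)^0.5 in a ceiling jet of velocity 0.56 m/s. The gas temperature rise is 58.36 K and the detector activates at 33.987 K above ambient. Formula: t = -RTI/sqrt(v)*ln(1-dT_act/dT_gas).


dT_act/dT_gas = 0.58237
ln(1 - 0.58237) = -0.87315
t = -179.284 / sqrt(0.56) * -0.87315 = 209.19 s

209.19 s


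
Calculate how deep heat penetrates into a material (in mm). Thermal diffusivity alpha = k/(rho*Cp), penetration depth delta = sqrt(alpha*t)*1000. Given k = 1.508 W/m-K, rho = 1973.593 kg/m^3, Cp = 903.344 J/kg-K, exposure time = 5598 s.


alpha = 1.508 / (1973.593 * 903.344) = 8.4584e-07 m^2/s
alpha * t = 0.0047350
delta = sqrt(0.0047350) * 1000 = 68.812 mm

68.812 mm


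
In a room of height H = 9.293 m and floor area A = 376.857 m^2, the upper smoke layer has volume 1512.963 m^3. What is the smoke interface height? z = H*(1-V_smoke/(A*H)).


V/(A*H) = 0.43201
1 - 0.43201 = 0.56799
z = 9.293 * 0.56799 = 5.2783 m

5.2783 m


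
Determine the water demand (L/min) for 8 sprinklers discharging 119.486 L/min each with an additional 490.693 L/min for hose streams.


Sprinkler demand = 8 * 119.486 = 955.888 L/min
Total = 955.888 + 490.693 = 1446.581 L/min

1446.581 L/min


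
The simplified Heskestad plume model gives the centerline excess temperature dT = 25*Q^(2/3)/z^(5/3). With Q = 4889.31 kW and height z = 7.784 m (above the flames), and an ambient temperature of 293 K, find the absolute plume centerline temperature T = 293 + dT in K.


Q^(2/3) = 288.07
z^(5/3) = 30.573
dT = 25 * 288.07 / 30.573 = 235.56 K
T = 293 + 235.56 = 528.56 K

528.56 K


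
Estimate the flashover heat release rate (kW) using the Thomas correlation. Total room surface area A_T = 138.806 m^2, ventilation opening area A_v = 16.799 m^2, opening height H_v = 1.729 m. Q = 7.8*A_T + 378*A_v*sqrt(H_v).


7.8*A_T = 1082.7
sqrt(H_v) = 1.3149
378*A_v*sqrt(H_v) = 8349.7
Q = 1082.7 + 8349.7 = 9432.4 kW

9432.4 kW


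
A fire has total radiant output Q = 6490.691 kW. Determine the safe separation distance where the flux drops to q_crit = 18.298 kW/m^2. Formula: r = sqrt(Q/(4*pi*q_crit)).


4*pi*q_crit = 229.94
Q/(4*pi*q_crit) = 28.228
r = sqrt(28.228) = 5.3130 m

5.3130 m


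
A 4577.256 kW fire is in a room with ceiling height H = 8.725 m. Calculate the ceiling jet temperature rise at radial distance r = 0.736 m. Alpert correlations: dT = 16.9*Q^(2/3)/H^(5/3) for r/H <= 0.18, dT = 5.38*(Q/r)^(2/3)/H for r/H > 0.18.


r/H = 0.736 / 8.725 = 0.084355
r/H <= 0.18, so dT = 16.9*Q^(2/3)/H^(5/3)
Q^(2/3) = 275.68
H^(5/3) = 36.978
dT = 16.9 * 275.68 / 36.978 = 125.99 K

125.99 K


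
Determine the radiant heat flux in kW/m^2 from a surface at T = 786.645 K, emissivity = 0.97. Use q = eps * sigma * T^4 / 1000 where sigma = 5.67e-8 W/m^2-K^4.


T^4 = 3.8293e+11
q = 0.97 * 5.67e-8 * 3.8293e+11 / 1000 = 21.061 kW/m^2

21.061 kW/m^2


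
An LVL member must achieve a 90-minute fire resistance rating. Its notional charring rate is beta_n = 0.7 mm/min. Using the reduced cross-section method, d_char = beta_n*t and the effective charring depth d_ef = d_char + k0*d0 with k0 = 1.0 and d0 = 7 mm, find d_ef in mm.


d_char = 0.7 * 90 = 63 mm
d_ef = 63 + 1.0*7 = 70 mm

70 mm


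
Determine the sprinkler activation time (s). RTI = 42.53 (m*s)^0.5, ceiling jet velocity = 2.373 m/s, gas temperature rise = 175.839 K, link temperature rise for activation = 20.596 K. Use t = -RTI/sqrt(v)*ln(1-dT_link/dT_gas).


dT_link/dT_gas = 0.11713
ln(1 - 0.11713) = -0.12458
t = -42.53 / sqrt(2.373) * -0.12458 = 3.4394 s

3.4394 s


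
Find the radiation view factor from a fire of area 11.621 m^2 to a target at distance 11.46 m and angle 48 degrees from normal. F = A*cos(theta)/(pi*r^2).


cos(48 deg) = 0.66913
pi*r^2 = 412.59
F = 11.621 * 0.66913 / 412.59 = 0.018847

0.018847


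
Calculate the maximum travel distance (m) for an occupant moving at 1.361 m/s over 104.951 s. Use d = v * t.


d = 1.361 * 104.951 = 142.84 m

142.84 m


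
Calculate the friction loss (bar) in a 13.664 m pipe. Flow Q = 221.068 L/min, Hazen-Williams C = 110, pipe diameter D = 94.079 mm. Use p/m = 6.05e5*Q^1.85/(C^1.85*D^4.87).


Q^1.85 = 21746
C^1.85 = 5978.3
D^4.87 = 4.0823e+09
p/m = 0.00053907 bar/m
p_total = 0.00053907 * 13.664 = 0.0073658 bar

0.0073658 bar


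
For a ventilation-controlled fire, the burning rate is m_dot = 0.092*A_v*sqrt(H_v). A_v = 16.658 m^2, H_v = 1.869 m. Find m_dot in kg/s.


sqrt(H_v) = 1.3671
m_dot = 0.092 * 16.658 * 1.3671 = 2.0952 kg/s

2.0952 kg/s


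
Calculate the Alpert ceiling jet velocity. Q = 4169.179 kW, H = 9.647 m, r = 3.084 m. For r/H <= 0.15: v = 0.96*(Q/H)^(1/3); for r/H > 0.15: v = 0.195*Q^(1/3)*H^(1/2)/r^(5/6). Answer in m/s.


r/H = 3.084 / 9.647 = 0.31968
r/H > 0.15, so v = 0.195*Q^(1/3)*H^(1/2)/r^(5/6)
Q^(1/3) = 16.095
H^(1/2) = 3.1060
r^(5/6) = 2.5562
v = 0.195 * 16.095 * 3.1060 / 2.5562 = 3.8135 m/s

3.8135 m/s


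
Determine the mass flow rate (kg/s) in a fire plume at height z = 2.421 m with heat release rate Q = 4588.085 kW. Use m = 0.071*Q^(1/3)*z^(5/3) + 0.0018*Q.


Q^(1/3) = 16.617
z^(5/3) = 4.3651
First term = 0.071 * 16.617 * 4.3651 = 5.1498
Second term = 0.0018 * 4588.085 = 8.2586
m = 13.408 kg/s

13.408 kg/s


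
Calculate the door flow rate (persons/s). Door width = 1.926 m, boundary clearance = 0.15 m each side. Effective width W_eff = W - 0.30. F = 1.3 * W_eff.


W_eff = 1.926 - 0.30 = 1.626 m
F = 1.3 * 1.626 = 2.1138 persons/s

2.1138 persons/s


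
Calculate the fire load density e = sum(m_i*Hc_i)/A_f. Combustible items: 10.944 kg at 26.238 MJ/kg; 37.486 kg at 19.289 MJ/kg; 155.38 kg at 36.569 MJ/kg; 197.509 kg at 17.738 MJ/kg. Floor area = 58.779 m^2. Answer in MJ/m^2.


Total energy = 10.944*26.238 + 37.486*19.289 + 155.38*36.569 + 197.509*17.738
= 287.1487 + 723.0675 + 5682.091 + 3503.415
= 10195.72 MJ
e = 10195.72 / 58.779 = 173.46 MJ/m^2

173.46 MJ/m^2


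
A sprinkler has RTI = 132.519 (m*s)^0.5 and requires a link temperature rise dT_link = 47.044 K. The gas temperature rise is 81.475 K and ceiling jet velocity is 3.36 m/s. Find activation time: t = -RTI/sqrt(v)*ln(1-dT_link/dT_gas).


dT_link/dT_gas = 0.57740
ln(1 - 0.57740) = -0.86134
t = -132.519 / sqrt(3.36) * -0.86134 = 62.271 s

62.271 s


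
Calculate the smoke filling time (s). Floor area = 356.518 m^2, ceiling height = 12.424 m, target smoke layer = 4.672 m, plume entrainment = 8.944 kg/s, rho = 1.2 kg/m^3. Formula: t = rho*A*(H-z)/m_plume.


H - z = 7.752 m
t = 1.2 * 356.518 * 7.752 / 8.944 = 370.80 s

370.80 s


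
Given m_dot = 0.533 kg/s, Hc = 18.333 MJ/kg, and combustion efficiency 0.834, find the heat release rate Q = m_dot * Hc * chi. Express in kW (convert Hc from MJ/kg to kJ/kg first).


Hc = 18.333 MJ/kg = 18.333 * 1000 kJ/kg = 18333 kJ/kg
Q = 0.533 kg/s * 18333 kJ/kg * 0.834 = 8149.4 kW

8149.4 kW


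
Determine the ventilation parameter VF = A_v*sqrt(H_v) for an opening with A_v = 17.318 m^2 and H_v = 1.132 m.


sqrt(H_v) = 1.0640
VF = 17.318 * 1.0640 = 18.426 m^(5/2)

18.426 m^(5/2)


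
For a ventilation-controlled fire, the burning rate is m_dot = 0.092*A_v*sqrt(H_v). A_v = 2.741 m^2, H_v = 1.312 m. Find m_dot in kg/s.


sqrt(H_v) = 1.1454
m_dot = 0.092 * 2.741 * 1.1454 = 0.28884 kg/s

0.28884 kg/s


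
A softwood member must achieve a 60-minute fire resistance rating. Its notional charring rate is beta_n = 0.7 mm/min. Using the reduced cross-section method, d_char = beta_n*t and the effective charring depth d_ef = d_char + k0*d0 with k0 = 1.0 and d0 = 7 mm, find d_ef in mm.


d_char = 0.7 * 60 = 42 mm
d_ef = 42 + 1.0*7 = 49 mm

49 mm


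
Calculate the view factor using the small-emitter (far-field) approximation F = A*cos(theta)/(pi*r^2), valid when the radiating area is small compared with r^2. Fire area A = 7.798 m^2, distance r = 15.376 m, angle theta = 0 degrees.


cos(0 deg) = 1
pi*r^2 = 742.74
F = 7.798 * 1 / 742.74 = 0.010499

0.010499


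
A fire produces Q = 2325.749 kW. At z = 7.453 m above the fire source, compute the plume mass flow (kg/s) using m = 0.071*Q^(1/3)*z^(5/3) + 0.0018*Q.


Q^(1/3) = 13.249
z^(5/3) = 28.437
First term = 0.071 * 13.249 * 28.437 = 26.750
Second term = 0.0018 * 2325.749 = 4.1863
m = 30.937 kg/s

30.937 kg/s


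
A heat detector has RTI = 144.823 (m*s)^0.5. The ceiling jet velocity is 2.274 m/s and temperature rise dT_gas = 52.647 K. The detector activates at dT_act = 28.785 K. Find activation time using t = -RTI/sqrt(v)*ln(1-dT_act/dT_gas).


dT_act/dT_gas = 0.54675
ln(1 - 0.54675) = -0.79132
t = -144.823 / sqrt(2.274) * -0.79132 = 75.997 s

75.997 s


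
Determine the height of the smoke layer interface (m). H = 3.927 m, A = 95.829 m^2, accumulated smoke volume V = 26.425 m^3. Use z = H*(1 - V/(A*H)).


V/(A*H) = 0.070219
1 - 0.070219 = 0.92978
z = 3.927 * 0.92978 = 3.6512 m

3.6512 m


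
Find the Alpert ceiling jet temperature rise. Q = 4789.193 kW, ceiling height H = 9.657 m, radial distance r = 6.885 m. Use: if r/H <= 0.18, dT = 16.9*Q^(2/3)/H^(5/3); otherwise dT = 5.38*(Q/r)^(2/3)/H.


r/H = 6.885 / 9.657 = 0.71295
r/H > 0.18, so dT = 5.38*(Q/r)^(2/3)/H
Q/r = 695.60
(Q/r)^(2/3) = 78.506
dT = 5.38 * 78.506 / 9.657 = 43.737 K

43.737 K


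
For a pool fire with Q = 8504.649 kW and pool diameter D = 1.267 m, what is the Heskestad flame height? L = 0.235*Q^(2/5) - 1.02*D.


Q^(2/5) = 37.313
0.235 * Q^(2/5) = 8.7686
1.02 * D = 1.2923
L = 7.4763 m

7.4763 m


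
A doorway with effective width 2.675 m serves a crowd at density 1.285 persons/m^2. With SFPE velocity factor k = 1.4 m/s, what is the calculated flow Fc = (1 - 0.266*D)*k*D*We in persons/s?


1 - 0.266*D = 1 - 0.266*1.285 = 0.65819
Fs = 0.65819 * 1.4 * 1.285 = 1.1841 persons/(s*m)
Fc = 1.1841 * 2.675 = 3.1674 persons/s

3.1674 persons/s


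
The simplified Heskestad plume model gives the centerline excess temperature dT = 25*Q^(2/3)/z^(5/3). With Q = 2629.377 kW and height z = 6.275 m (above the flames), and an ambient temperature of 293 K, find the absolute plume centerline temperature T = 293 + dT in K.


Q^(2/3) = 190.50
z^(5/3) = 21.348
dT = 25 * 190.50 / 21.348 = 223.09 K
T = 293 + 223.09 = 516.09 K

516.09 K


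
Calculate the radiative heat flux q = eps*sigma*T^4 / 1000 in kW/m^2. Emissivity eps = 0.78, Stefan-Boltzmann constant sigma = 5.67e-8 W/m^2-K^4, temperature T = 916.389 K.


T^4 = 7.0521e+11
q = 0.78 * 5.67e-8 * 7.0521e+11 / 1000 = 31.189 kW/m^2

31.189 kW/m^2


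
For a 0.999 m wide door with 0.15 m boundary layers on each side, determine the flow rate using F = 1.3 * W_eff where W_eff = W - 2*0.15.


W_eff = 0.999 - 0.30 = 0.699 m
F = 1.3 * 0.699 = 0.90870 persons/s

0.90870 persons/s


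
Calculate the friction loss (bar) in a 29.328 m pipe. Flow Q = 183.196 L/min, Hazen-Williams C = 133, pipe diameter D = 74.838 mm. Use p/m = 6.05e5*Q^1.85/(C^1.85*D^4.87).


Q^1.85 = 15360
C^1.85 = 8494.3
D^4.87 = 1.3396e+09
p/m = 0.00081668 bar/m
p_total = 0.00081668 * 29.328 = 0.023951 bar

0.023951 bar


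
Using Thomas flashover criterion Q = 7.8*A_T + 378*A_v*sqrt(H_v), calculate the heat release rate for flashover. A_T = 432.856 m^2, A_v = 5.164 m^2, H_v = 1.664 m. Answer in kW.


7.8*A_T = 3376.3
sqrt(H_v) = 1.2900
378*A_v*sqrt(H_v) = 2518.0
Q = 3376.3 + 2518.0 = 5894.3 kW

5894.3 kW


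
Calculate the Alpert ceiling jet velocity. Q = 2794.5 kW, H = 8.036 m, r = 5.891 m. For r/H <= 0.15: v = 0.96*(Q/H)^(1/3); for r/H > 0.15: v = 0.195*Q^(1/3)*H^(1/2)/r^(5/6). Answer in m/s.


r/H = 5.891 / 8.036 = 0.73308
r/H > 0.15, so v = 0.195*Q^(1/3)*H^(1/2)/r^(5/6)
Q^(1/3) = 14.085
H^(1/2) = 2.8348
r^(5/6) = 4.3835
v = 0.195 * 14.085 * 2.8348 / 4.3835 = 1.7762 m/s

1.7762 m/s


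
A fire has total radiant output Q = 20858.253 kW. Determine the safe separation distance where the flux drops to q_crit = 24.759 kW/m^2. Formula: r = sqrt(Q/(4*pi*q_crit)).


4*pi*q_crit = 311.13
Q/(4*pi*q_crit) = 67.040
r = sqrt(67.040) = 8.1878 m

8.1878 m


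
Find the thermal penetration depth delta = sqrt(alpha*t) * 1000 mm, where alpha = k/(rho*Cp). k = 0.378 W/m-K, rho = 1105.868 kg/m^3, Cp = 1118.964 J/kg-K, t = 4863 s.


alpha = 0.378 / (1105.868 * 1118.964) = 3.0547e-07 m^2/s
alpha * t = 0.0014855
delta = sqrt(0.0014855) * 1000 = 38.542 mm

38.542 mm


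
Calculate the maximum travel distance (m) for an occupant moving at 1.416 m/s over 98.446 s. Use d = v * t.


d = 1.416 * 98.446 = 139.40 m

139.40 m


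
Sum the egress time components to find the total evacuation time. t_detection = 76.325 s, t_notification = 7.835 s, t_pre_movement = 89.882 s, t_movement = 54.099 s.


Total = 76.325 + 7.835 + 89.882 + 54.099 = 228.141 s

228.141 s


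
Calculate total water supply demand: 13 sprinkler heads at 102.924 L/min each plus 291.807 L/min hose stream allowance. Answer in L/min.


Sprinkler demand = 13 * 102.924 = 1338.012 L/min
Total = 1338.012 + 291.807 = 1629.819 L/min

1629.819 L/min


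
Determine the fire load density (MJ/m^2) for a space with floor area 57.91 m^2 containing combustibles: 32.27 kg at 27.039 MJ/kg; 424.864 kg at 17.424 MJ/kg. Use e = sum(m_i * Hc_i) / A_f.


Total energy = 32.27*27.039 + 424.864*17.424
= 872.5485 + 7402.830
= 8275.379 MJ
e = 8275.379 / 57.91 = 142.90 MJ/m^2

142.90 MJ/m^2


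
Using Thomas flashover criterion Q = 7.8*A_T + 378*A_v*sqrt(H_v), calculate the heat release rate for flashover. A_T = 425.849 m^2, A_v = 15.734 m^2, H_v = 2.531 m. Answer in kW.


7.8*A_T = 3321.6
sqrt(H_v) = 1.5909
378*A_v*sqrt(H_v) = 9461.9
Q = 3321.6 + 9461.9 = 12783 kW

12783 kW


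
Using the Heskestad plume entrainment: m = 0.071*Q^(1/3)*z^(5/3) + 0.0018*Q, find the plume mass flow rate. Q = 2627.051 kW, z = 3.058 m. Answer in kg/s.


Q^(1/3) = 13.798
z^(5/3) = 6.4426
First term = 0.071 * 13.798 * 6.4426 = 6.3117
Second term = 0.0018 * 2627.051 = 4.7287
m = 11.040 kg/s

11.040 kg/s


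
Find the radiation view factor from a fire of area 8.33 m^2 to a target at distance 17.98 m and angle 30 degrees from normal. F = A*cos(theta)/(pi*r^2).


cos(30 deg) = 0.86603
pi*r^2 = 1015.6
F = 8.33 * 0.86603 / 1015.6 = 0.0071031

0.0071031


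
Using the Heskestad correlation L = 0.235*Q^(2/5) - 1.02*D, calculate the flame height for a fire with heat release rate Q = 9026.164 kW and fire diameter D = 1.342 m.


Q^(2/5) = 38.212
0.235 * Q^(2/5) = 8.9799
1.02 * D = 1.3688
L = 7.6110 m

7.6110 m


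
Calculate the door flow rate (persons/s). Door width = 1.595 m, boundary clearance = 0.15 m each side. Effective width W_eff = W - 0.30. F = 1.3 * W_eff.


W_eff = 1.595 - 0.30 = 1.295 m
F = 1.3 * 1.295 = 1.6835 persons/s

1.6835 persons/s


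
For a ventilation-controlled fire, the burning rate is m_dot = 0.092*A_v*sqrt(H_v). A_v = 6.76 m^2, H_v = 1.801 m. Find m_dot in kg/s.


sqrt(H_v) = 1.3420
m_dot = 0.092 * 6.76 * 1.3420 = 0.83462 kg/s

0.83462 kg/s


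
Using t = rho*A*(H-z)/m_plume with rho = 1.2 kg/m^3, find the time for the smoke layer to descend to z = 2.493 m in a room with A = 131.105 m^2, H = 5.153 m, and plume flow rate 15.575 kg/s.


H - z = 2.66 m
t = 1.2 * 131.105 * 2.66 / 15.575 = 26.869 s

26.869 s


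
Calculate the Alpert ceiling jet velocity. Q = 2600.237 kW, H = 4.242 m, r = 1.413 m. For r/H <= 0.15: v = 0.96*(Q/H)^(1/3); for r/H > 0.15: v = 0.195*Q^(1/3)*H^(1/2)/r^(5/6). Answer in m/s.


r/H = 1.413 / 4.242 = 0.33310
r/H > 0.15, so v = 0.195*Q^(1/3)*H^(1/2)/r^(5/6)
Q^(1/3) = 13.751
H^(1/2) = 2.0596
r^(5/6) = 1.3339
v = 0.195 * 13.751 * 2.0596 / 1.3339 = 4.1404 m/s

4.1404 m/s


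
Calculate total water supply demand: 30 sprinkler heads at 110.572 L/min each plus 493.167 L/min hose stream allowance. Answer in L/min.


Sprinkler demand = 30 * 110.572 = 3317.16 L/min
Total = 3317.16 + 493.167 = 3810.327 L/min

3810.327 L/min


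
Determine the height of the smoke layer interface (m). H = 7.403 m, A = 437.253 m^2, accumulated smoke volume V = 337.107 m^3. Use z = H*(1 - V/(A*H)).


V/(A*H) = 0.10414
1 - 0.10414 = 0.89586
z = 7.403 * 0.89586 = 6.6320 m

6.6320 m


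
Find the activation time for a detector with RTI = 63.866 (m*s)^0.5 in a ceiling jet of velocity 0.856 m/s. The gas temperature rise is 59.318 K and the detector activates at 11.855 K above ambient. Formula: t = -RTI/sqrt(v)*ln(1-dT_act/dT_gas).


dT_act/dT_gas = 0.19986
ln(1 - 0.19986) = -0.22296
t = -63.866 / sqrt(0.856) * -0.22296 = 15.391 s

15.391 s


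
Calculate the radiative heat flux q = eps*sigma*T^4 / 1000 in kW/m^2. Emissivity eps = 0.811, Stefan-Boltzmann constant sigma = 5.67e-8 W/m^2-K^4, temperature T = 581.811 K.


T^4 = 1.1458e+11
q = 0.811 * 5.67e-8 * 1.1458e+11 / 1000 = 5.2690 kW/m^2

5.2690 kW/m^2


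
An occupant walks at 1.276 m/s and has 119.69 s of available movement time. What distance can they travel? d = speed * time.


d = 1.276 * 119.69 = 152.72 m

152.72 m


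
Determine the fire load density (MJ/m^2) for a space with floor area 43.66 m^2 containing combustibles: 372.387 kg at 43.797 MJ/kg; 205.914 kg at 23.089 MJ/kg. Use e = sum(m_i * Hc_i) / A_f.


Total energy = 372.387*43.797 + 205.914*23.089
= 16309.43 + 4754.348
= 21063.78 MJ
e = 21063.78 / 43.66 = 482.45 MJ/m^2

482.45 MJ/m^2


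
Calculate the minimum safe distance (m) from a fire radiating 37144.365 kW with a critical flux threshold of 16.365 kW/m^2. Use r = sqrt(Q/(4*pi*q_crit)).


4*pi*q_crit = 205.65
Q/(4*pi*q_crit) = 180.62
r = sqrt(180.62) = 13.440 m

13.440 m


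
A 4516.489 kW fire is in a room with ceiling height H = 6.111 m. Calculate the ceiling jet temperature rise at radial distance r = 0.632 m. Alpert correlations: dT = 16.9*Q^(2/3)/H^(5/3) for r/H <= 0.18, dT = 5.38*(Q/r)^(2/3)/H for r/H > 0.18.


r/H = 0.632 / 6.111 = 0.10342
r/H <= 0.18, so dT = 16.9*Q^(2/3)/H^(5/3)
Q^(2/3) = 273.23
H^(5/3) = 20.426
dT = 16.9 * 273.23 / 20.426 = 226.07 K

226.07 K


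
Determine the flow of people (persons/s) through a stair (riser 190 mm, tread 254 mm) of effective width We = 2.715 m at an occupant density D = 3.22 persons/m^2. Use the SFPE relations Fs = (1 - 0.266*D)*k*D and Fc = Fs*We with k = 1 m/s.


1 - 0.266*D = 1 - 0.266*3.22 = 0.14348
Fs = 0.14348 * 1 * 3.22 = 0.46201 persons/(s*m)
Fc = 0.46201 * 2.715 = 1.2543 persons/s

1.2543 persons/s


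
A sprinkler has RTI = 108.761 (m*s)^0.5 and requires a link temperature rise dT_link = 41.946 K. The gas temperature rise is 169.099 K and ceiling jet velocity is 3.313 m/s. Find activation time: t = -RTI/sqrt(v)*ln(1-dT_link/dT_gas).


dT_link/dT_gas = 0.24806
ln(1 - 0.24806) = -0.28509
t = -108.761 / sqrt(3.313) * -0.28509 = 17.035 s

17.035 s


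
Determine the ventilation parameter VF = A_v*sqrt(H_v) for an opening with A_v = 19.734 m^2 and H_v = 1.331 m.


sqrt(H_v) = 1.1537
VF = 19.734 * 1.1537 = 22.767 m^(5/2)

22.767 m^(5/2)


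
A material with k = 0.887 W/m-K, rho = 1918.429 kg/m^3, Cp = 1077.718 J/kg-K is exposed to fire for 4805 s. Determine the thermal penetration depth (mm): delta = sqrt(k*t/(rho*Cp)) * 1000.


alpha = 0.887 / (1918.429 * 1077.718) = 4.2902e-07 m^2/s
alpha * t = 0.0020614
delta = sqrt(0.0020614) * 1000 = 45.403 mm

45.403 mm


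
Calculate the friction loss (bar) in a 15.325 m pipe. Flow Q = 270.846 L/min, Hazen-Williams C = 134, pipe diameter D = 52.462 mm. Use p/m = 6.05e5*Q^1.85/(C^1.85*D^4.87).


Q^1.85 = 31662
C^1.85 = 8612.8
D^4.87 = 2.3749e+08
p/m = 0.0093649 bar/m
p_total = 0.0093649 * 15.325 = 0.14352 bar

0.14352 bar


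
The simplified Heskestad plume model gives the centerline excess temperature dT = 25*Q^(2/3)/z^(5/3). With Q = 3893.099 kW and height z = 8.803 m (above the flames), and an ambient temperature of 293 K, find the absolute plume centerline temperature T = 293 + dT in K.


Q^(2/3) = 247.47
z^(5/3) = 37.531
dT = 25 * 247.47 / 37.531 = 164.85 K
T = 293 + 164.85 = 457.85 K

457.85 K


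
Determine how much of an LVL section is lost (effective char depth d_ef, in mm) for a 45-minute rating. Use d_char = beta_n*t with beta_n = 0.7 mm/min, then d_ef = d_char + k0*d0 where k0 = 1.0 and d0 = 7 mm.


d_char = 0.7 * 45 = 31.5 mm
d_ef = 31.5 + 1.0*7 = 38.5 mm

38.5 mm


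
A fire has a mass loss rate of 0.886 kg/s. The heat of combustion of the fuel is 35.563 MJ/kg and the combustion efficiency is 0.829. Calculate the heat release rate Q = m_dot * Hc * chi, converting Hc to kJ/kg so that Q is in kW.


Hc = 35.563 MJ/kg = 35.563 * 1000 kJ/kg = 35563 kJ/kg
Q = 0.886 kg/s * 35563 kJ/kg * 0.829 = 26121 kW

26121 kW


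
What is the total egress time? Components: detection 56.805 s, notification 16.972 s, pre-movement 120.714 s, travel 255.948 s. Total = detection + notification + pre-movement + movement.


Total = 56.805 + 16.972 + 120.714 + 255.948 = 450.439 s

450.439 s


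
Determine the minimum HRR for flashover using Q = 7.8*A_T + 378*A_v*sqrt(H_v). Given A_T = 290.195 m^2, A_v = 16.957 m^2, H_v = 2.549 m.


7.8*A_T = 2263.521
sqrt(H_v) = 1.5966
378*A_v*sqrt(H_v) = 10234
Q = 2263.521 + 10234 = 12497 kW

12497 kW


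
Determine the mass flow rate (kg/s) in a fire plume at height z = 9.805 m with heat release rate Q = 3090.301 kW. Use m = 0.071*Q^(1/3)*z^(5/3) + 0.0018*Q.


Q^(1/3) = 14.566
z^(5/3) = 44.917
First term = 0.071 * 14.566 * 44.917 = 46.452
Second term = 0.0018 * 3090.301 = 5.5625
m = 52.015 kg/s

52.015 kg/s


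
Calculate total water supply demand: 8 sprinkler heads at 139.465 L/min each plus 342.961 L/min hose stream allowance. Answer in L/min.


Sprinkler demand = 8 * 139.465 = 1115.72 L/min
Total = 1115.72 + 342.961 = 1458.681 L/min

1458.681 L/min


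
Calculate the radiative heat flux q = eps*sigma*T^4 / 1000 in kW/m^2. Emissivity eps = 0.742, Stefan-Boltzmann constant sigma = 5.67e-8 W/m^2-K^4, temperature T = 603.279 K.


T^4 = 1.3246e+11
q = 0.742 * 5.67e-8 * 1.3246e+11 / 1000 = 5.5726 kW/m^2

5.5726 kW/m^2


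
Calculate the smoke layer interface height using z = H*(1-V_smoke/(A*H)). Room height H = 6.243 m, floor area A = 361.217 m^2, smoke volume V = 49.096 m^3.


V/(A*H) = 0.021771
1 - 0.021771 = 0.97823
z = 6.243 * 0.97823 = 6.1071 m

6.1071 m


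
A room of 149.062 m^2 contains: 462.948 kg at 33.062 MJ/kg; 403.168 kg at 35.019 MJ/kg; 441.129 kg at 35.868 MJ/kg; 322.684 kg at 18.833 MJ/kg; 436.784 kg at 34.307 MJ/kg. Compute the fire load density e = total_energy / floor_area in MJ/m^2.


Total energy = 462.948*33.062 + 403.168*35.019 + 441.129*35.868 + 322.684*18.833 + 436.784*34.307
= 15305.99 + 14118.54 + 15822.41 + 6077.108 + 14984.75
= 66308.80 MJ
e = 66308.80 / 149.062 = 444.84 MJ/m^2

444.84 MJ/m^2


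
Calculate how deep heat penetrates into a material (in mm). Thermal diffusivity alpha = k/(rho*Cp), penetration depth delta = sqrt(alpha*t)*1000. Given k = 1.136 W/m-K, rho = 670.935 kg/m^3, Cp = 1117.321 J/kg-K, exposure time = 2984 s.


alpha = 1.136 / (670.935 * 1117.321) = 1.5154e-06 m^2/s
alpha * t = 0.0045219
delta = sqrt(0.0045219) * 1000 = 67.245 mm

67.245 mm


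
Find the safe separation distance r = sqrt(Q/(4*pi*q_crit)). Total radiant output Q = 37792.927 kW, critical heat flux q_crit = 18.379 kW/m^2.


4*pi*q_crit = 230.96
Q/(4*pi*q_crit) = 163.64
r = sqrt(163.64) = 12.792 m

12.792 m


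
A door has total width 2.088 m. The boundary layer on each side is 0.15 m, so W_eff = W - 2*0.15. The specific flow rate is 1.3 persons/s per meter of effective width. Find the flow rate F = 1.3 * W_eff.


W_eff = 2.088 - 0.30 = 1.788 m
F = 1.3 * 1.788 = 2.3244 persons/s

2.3244 persons/s


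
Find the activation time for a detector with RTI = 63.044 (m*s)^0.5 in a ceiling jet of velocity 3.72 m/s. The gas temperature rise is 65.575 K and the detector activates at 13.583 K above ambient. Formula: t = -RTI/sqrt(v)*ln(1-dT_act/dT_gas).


dT_act/dT_gas = 0.20714
ln(1 - 0.20714) = -0.23210
t = -63.044 / sqrt(3.72) * -0.23210 = 7.5868 s

7.5868 s


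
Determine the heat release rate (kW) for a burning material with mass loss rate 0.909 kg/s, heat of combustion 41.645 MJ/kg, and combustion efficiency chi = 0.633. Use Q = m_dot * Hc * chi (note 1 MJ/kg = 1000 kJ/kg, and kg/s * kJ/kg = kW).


Hc = 41.645 MJ/kg = 41.645 * 1000 kJ/kg = 41645 kJ/kg
Q = 0.909 kg/s * 41645 kJ/kg * 0.633 = 23962 kW

23962 kW


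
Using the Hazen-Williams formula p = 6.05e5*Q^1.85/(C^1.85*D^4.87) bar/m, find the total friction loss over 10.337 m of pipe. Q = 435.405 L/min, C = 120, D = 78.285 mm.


Q^1.85 = 76200
C^1.85 = 7022.4
D^4.87 = 1.6681e+09
p/m = 0.0039356 bar/m
p_total = 0.0039356 * 10.337 = 0.040682 bar

0.040682 bar


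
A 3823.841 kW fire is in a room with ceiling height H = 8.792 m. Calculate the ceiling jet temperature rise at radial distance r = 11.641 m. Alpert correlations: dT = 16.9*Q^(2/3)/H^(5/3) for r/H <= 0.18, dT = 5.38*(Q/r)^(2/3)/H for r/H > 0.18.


r/H = 11.641 / 8.792 = 1.3240
r/H > 0.18, so dT = 5.38*(Q/r)^(2/3)/H
Q/r = 328.48
(Q/r)^(2/3) = 47.607
dT = 5.38 * 47.607 / 8.792 = 29.132 K

29.132 K


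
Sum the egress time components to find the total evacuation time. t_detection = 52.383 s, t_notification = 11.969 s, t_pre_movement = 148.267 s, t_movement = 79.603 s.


Total = 52.383 + 11.969 + 148.267 + 79.603 = 292.222 s

292.222 s


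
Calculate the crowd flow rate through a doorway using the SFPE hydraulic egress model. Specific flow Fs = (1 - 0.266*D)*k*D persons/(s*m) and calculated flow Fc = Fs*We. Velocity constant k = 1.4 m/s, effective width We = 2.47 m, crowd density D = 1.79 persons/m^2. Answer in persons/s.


1 - 0.266*D = 1 - 0.266*1.79 = 0.52386
Fs = 0.52386 * 1.4 * 1.79 = 1.3128 persons/(s*m)
Fc = 1.3128 * 2.47 = 3.2426 persons/s

3.2426 persons/s


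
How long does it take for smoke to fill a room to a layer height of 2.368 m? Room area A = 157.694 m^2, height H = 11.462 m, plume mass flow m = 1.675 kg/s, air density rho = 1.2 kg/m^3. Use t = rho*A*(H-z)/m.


H - z = 9.094 m
t = 1.2 * 157.694 * 9.094 / 1.675 = 1027.4 s

1027.4 s


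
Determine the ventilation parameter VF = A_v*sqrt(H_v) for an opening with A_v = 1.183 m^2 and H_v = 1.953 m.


sqrt(H_v) = 1.3975
VF = 1.183 * 1.3975 = 1.6532 m^(5/2)

1.6532 m^(5/2)


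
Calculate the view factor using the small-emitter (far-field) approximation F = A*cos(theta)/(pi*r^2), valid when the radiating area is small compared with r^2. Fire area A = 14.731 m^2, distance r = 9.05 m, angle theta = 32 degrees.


cos(32 deg) = 0.84805
pi*r^2 = 257.30
F = 14.731 * 0.84805 / 257.30 = 0.048552

0.048552


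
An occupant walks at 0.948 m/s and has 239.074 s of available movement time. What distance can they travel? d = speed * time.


d = 0.948 * 239.074 = 226.64 m

226.64 m


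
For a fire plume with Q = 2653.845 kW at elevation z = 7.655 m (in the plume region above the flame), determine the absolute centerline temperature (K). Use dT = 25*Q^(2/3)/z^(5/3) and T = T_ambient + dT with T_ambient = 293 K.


Q^(2/3) = 191.68
z^(5/3) = 29.733
dT = 25 * 191.68 / 29.733 = 161.17 K
T = 293 + 161.17 = 454.17 K

454.17 K


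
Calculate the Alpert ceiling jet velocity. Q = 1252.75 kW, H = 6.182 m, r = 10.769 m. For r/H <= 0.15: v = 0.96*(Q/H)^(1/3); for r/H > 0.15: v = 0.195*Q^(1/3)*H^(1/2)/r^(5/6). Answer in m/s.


r/H = 10.769 / 6.182 = 1.7420
r/H > 0.15, so v = 0.195*Q^(1/3)*H^(1/2)/r^(5/6)
Q^(1/3) = 10.780
H^(1/2) = 2.4864
r^(5/6) = 7.2468
v = 0.195 * 10.780 * 2.4864 / 7.2468 = 0.72123 m/s

0.72123 m/s


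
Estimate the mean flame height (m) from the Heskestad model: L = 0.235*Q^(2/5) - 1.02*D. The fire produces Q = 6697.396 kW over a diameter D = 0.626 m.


Q^(2/5) = 33.913
0.235 * Q^(2/5) = 7.9695
1.02 * D = 0.63852
L = 7.3310 m

7.3310 m


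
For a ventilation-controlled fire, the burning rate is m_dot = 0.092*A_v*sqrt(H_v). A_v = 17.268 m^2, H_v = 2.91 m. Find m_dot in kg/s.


sqrt(H_v) = 1.7059
m_dot = 0.092 * 17.268 * 1.7059 = 2.7100 kg/s

2.7100 kg/s


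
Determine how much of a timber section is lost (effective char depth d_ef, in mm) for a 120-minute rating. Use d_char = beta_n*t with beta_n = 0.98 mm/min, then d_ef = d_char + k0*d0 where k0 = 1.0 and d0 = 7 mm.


d_char = 0.98 * 120 = 117.6 mm
d_ef = 117.6 + 1.0*7 = 124.6 mm

124.6 mm


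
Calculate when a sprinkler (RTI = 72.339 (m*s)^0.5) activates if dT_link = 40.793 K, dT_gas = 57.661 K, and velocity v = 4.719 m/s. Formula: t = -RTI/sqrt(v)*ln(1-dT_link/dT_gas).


dT_link/dT_gas = 0.70746
ln(1 - 0.70746) = -1.2292
t = -72.339 / sqrt(4.719) * -1.2292 = 40.931 s

40.931 s


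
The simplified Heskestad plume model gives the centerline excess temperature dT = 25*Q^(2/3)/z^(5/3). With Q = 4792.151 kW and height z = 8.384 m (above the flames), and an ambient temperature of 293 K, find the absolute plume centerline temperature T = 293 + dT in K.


Q^(2/3) = 284.24
z^(5/3) = 34.601
dT = 25 * 284.24 / 34.601 = 205.37 K
T = 293 + 205.37 = 498.37 K

498.37 K


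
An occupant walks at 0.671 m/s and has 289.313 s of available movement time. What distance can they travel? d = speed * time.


d = 0.671 * 289.313 = 194.13 m

194.13 m


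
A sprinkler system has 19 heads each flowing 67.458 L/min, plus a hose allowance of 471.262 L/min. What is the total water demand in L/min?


Sprinkler demand = 19 * 67.458 = 1281.702 L/min
Total = 1281.702 + 471.262 = 1752.964 L/min

1752.964 L/min


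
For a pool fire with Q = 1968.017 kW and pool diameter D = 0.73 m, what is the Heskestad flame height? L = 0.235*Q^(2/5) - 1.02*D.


Q^(2/5) = 20.778
0.235 * Q^(2/5) = 4.8829
1.02 * D = 0.74460
L = 4.1383 m

4.1383 m


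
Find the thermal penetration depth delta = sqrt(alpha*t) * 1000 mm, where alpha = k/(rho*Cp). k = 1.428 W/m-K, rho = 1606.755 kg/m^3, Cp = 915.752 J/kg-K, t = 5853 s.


alpha = 1.428 / (1606.755 * 915.752) = 9.7051e-07 m^2/s
alpha * t = 0.0056804
delta = sqrt(0.0056804) * 1000 = 75.368 mm

75.368 mm


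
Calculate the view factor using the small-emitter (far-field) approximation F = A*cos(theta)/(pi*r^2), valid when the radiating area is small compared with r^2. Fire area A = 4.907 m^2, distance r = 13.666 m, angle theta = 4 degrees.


cos(4 deg) = 0.99756
pi*r^2 = 586.72
F = 4.907 * 0.99756 / 586.72 = 0.0083430

0.0083430


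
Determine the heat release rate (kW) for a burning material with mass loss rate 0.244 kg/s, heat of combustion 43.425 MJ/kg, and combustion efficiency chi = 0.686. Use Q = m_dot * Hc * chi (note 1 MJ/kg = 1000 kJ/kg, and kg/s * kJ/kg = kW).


Hc = 43.425 MJ/kg = 43.425 * 1000 kJ/kg = 43425 kJ/kg
Q = 0.244 kg/s * 43425 kJ/kg * 0.686 = 7268.7 kW

7268.7 kW


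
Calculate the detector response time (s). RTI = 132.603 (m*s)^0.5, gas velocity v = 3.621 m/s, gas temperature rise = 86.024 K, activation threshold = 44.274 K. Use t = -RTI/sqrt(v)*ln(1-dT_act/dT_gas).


dT_act/dT_gas = 0.51467
ln(1 - 0.51467) = -0.72293
t = -132.603 / sqrt(3.621) * -0.72293 = 50.377 s

50.377 s


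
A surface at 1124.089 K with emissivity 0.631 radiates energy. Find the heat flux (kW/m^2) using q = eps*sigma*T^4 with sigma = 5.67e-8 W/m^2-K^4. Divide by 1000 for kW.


T^4 = 1.5966e+12
q = 0.631 * 5.67e-8 * 1.5966e+12 / 1000 = 57.124 kW/m^2

57.124 kW/m^2


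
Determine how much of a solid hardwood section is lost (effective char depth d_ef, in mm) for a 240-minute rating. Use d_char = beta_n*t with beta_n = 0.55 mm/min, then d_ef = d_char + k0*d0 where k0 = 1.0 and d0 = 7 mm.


d_char = 0.55 * 240 = 132 mm
d_ef = 132 + 1.0*7 = 139 mm

139 mm


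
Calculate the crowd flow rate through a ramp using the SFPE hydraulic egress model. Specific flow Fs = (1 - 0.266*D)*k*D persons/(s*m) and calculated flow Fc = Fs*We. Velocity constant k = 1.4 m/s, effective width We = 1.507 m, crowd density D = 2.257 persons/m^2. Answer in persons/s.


1 - 0.266*D = 1 - 0.266*2.257 = 0.39964
Fs = 0.39964 * 1.4 * 2.257 = 1.2628 persons/(s*m)
Fc = 1.2628 * 1.507 = 1.9030 persons/s

1.9030 persons/s


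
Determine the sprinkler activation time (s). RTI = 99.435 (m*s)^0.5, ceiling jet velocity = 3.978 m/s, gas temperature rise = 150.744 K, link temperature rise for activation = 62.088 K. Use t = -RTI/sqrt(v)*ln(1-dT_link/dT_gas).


dT_link/dT_gas = 0.41188
ln(1 - 0.41188) = -0.53082
t = -99.435 / sqrt(3.978) * -0.53082 = 26.464 s

26.464 s


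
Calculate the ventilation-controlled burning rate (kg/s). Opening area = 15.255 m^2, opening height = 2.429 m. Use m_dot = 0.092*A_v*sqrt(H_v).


sqrt(H_v) = 1.5585
m_dot = 0.092 * 15.255 * 1.5585 = 2.1873 kg/s

2.1873 kg/s


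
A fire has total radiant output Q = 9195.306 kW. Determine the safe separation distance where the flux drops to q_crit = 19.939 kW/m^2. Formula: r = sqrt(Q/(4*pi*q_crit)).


4*pi*q_crit = 250.56
Q/(4*pi*q_crit) = 36.699
r = sqrt(36.699) = 6.0580 m

6.0580 m


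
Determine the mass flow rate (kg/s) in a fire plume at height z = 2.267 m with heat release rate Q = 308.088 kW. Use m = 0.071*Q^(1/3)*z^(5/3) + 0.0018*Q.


Q^(1/3) = 6.7540
z^(5/3) = 3.9122
First term = 0.071 * 6.7540 * 3.9122 = 1.8760
Second term = 0.0018 * 308.088 = 0.55456
m = 2.4306 kg/s

2.4306 kg/s


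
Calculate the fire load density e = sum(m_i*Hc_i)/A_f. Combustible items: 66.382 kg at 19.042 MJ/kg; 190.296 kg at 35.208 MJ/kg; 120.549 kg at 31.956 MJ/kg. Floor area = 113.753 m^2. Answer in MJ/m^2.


Total energy = 66.382*19.042 + 190.296*35.208 + 120.549*31.956
= 1264.046 + 6699.942 + 3852.264
= 11816.25 MJ
e = 11816.25 / 113.753 = 103.88 MJ/m^2

103.88 MJ/m^2


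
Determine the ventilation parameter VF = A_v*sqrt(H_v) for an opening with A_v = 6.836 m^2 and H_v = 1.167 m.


sqrt(H_v) = 1.0803
VF = 6.836 * 1.0803 = 7.3848 m^(5/2)

7.3848 m^(5/2)


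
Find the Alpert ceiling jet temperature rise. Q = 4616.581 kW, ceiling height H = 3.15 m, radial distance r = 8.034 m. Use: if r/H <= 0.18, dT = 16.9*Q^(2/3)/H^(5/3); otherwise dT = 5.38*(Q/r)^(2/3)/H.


r/H = 8.034 / 3.15 = 2.5505
r/H > 0.18, so dT = 5.38*(Q/r)^(2/3)/H
Q/r = 574.63
(Q/r)^(2/3) = 69.118
dT = 5.38 * 69.118 / 3.15 = 118.05 K

118.05 K


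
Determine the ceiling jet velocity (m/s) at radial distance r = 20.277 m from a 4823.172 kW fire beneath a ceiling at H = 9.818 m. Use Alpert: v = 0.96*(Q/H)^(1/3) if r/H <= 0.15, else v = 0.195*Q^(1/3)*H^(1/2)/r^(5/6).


r/H = 20.277 / 9.818 = 2.0653
r/H > 0.15, so v = 0.195*Q^(1/3)*H^(1/2)/r^(5/6)
Q^(1/3) = 16.896
H^(1/2) = 3.1334
r^(5/6) = 12.279
v = 0.195 * 16.896 * 3.1334 / 12.279 = 0.84072 m/s

0.84072 m/s


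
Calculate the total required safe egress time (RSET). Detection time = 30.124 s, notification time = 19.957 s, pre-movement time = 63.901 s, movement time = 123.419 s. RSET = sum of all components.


Total = 30.124 + 19.957 + 63.901 + 123.419 = 237.401 s

237.401 s


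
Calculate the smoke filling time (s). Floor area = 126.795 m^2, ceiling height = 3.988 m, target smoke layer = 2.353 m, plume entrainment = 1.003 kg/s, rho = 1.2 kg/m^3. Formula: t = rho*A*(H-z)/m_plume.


H - z = 1.635 m
t = 1.2 * 126.795 * 1.635 / 1.003 = 248.03 s

248.03 s


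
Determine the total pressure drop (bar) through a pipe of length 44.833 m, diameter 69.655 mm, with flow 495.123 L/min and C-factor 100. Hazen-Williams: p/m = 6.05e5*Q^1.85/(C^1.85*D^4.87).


Q^1.85 = 96654
C^1.85 = 5011.9
D^4.87 = 9.4445e+08
p/m = 0.012354 bar/m
p_total = 0.012354 * 44.833 = 0.55385 bar

0.55385 bar


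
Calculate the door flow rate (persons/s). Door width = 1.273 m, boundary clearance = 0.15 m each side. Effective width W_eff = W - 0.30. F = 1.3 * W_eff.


W_eff = 1.273 - 0.30 = 0.973 m
F = 1.3 * 0.973 = 1.2649 persons/s

1.2649 persons/s


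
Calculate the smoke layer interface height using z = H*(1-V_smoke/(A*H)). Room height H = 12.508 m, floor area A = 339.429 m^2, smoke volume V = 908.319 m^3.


V/(A*H) = 0.21394
1 - 0.21394 = 0.78606
z = 12.508 * 0.78606 = 9.8320 m

9.8320 m


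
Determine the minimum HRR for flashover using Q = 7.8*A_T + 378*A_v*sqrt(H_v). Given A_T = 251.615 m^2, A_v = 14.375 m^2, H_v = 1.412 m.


7.8*A_T = 1962.597
sqrt(H_v) = 1.1883
378*A_v*sqrt(H_v) = 6456.8
Q = 1962.597 + 6456.8 = 8419.4 kW

8419.4 kW


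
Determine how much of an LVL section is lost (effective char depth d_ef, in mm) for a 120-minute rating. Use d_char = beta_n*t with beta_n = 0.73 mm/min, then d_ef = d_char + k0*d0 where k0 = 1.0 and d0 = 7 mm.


d_char = 0.73 * 120 = 87.6 mm
d_ef = 87.6 + 1.0*7 = 94.6 mm

94.6 mm


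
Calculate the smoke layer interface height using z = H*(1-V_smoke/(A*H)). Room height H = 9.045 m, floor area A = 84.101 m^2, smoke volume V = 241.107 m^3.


V/(A*H) = 0.31696
1 - 0.31696 = 0.68304
z = 9.045 * 0.68304 = 6.1781 m

6.1781 m


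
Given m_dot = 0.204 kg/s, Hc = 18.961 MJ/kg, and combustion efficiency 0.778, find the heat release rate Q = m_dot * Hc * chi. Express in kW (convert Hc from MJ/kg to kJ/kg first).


Hc = 18.961 MJ/kg = 18.961 * 1000 kJ/kg = 18961 kJ/kg
Q = 0.204 kg/s * 18961 kJ/kg * 0.778 = 3009.3 kW

3009.3 kW


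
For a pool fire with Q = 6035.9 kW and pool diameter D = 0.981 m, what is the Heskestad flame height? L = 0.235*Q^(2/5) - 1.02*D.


Q^(2/5) = 32.531
0.235 * Q^(2/5) = 7.6448
1.02 * D = 1.0006
L = 6.6442 m

6.6442 m


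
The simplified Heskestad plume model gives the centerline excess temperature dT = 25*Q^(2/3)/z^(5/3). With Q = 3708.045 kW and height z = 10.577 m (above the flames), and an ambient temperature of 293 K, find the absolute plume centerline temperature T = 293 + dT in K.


Q^(2/3) = 239.57
z^(5/3) = 50.965
dT = 25 * 239.57 / 50.965 = 117.52 K
T = 293 + 117.52 = 410.52 K

410.52 K


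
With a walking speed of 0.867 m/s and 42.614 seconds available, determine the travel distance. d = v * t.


d = 0.867 * 42.614 = 36.946 m

36.946 m


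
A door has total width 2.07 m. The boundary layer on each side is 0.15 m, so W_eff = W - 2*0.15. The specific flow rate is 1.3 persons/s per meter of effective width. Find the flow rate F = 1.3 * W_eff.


W_eff = 2.07 - 0.30 = 1.77 m
F = 1.3 * 1.77 = 2.301 persons/s

2.301 persons/s


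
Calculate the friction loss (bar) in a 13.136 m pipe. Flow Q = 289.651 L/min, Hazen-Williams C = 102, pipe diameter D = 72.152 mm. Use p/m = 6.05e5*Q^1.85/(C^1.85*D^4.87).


Q^1.85 = 35848
C^1.85 = 5198.9
D^4.87 = 1.1212e+09
p/m = 0.0037209 bar/m
p_total = 0.0037209 * 13.136 = 0.048877 bar

0.048877 bar
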